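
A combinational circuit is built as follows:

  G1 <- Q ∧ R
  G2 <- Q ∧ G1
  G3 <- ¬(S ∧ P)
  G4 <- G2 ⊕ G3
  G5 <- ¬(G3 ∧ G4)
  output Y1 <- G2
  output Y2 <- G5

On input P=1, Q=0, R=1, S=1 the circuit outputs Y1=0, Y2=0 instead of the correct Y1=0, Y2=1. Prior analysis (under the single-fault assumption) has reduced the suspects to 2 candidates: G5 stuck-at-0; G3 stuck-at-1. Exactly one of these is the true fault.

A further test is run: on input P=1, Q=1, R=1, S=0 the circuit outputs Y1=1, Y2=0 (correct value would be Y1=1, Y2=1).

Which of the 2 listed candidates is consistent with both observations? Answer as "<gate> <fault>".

G5 stuck-at-0

Evaluate each candidate on input P=1, Q=1, R=1, S=0:
  G5 stuck-at-0: G1=1, G2=1, G3=1, G4=0, G5=0 [stuck-at-0] → Y1=1, Y2=0 — matches
  G3 stuck-at-1: G1=1, G2=1, G3=1 [stuck-at-1], G4=0, G5=1 → Y1=1, Y2=1 — eliminated
Only G5 stuck-at-0 reproduces the observed Y1=1, Y2=0.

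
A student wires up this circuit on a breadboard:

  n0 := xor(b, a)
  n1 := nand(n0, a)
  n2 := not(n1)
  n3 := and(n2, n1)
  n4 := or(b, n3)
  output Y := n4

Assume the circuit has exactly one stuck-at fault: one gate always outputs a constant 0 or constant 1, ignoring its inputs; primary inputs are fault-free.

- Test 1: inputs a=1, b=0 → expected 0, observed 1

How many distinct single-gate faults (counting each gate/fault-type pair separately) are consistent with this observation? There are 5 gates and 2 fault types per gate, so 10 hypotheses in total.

2

Fault-free: n0=1, n1=0, n2=1, n3=0, n4=0 → 0. Observed 1.
  n0 stuck-at-0: output 0 ✗
  n0 stuck-at-1: output 0 ✗
  n1 stuck-at-0: output 0 ✗
  n1 stuck-at-1: output 0 ✗
  n2 stuck-at-0: output 0 ✗
  n2 stuck-at-1: output 0 ✗
  n3 stuck-at-0: output 0 ✗
  n3 stuck-at-1: output 1 ✓
  n4 stuck-at-0: output 0 ✗
  n4 stuck-at-1: output 1 ✓
Consistent faults: {n3 stuck-at-1, n4 stuck-at-1} — 2 in all.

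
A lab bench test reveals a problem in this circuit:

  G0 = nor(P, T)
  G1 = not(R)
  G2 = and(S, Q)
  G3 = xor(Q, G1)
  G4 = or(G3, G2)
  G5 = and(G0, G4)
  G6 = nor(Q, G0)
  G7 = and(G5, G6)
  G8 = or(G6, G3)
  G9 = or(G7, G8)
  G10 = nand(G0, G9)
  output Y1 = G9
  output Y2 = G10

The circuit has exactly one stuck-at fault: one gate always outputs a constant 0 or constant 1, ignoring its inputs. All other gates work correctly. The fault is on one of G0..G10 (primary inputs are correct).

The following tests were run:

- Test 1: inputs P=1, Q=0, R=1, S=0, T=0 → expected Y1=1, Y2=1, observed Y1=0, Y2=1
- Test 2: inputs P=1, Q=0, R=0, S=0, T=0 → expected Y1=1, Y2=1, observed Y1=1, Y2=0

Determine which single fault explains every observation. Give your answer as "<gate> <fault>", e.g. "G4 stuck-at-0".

G0 stuck-at-1

Fault-free values for test 1 (P=1, Q=0, R=1, S=0, T=0): G0=0, G1=0, G2=0, G3=0, G4=0, G5=0, G6=1, G7=0, G8=1, G9=1, G10=1, giving Y1=1, Y2=1. Observed Y1=0, Y2=1.
Test 1: faults giving observed Y1=0, Y2=1 are {G0 stuck-at-1, G6 stuck-at-0, G8 stuck-at-0, G9 stuck-at-0}.
Test 2 (P=1, Q=0, R=0, S=0, T=0): fault-free G0=0, G1=1, G2=0, G3=1, G4=1, G5=0, G6=1, G7=0, G8=1, G9=1, G10=1 → Y1=1, Y2=1; observed Y1=1, Y2=0. Eliminates G6 stuck-at-0, G8 stuck-at-0, G9 stuck-at-0.
Only G0 stuck-at-1 is consistent with every test.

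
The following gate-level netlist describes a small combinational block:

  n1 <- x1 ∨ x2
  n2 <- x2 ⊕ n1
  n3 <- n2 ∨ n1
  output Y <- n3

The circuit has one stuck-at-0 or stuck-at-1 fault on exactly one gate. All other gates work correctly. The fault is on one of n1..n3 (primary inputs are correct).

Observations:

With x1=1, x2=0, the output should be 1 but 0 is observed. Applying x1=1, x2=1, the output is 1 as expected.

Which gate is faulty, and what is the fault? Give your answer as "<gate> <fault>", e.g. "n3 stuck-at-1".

Fault-free values for test 1 (x1=1, x2=0): n1=1, n2=1, n3=1, giving Y=1. Observed 0.
Test 1: faults giving observed 0 are {n1 stuck-at-0, n3 stuck-at-0}.
Test 2 (x1=1, x2=1): fault-free n1=1, n2=0, n3=1 → 1; observed 1. Eliminates n3 stuck-at-0.
Only n1 stuck-at-0 is consistent with every test.

n1 stuck-at-0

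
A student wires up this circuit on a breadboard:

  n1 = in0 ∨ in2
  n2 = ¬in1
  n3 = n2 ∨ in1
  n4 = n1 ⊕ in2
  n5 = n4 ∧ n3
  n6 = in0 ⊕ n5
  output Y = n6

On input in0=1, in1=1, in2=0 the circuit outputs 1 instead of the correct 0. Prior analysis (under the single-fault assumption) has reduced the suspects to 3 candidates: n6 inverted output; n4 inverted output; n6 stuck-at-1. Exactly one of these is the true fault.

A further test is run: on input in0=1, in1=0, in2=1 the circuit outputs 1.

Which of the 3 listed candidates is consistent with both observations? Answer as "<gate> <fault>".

n6 stuck-at-1

Evaluate each candidate on input in0=1, in1=0, in2=1:
  n6 inverted output: n1=1, n2=1, n3=1, n4=0, n5=0, n6=0 [inverted output] → 0 — eliminated
  n4 inverted output: n1=1, n2=1, n3=1, n4=1 [inverted output], n5=1, n6=0 → 0 — eliminated
  n6 stuck-at-1: n1=1, n2=1, n3=1, n4=0, n5=0, n6=1 [stuck-at-1] → 1 — matches
Only n6 stuck-at-1 reproduces the observed 1.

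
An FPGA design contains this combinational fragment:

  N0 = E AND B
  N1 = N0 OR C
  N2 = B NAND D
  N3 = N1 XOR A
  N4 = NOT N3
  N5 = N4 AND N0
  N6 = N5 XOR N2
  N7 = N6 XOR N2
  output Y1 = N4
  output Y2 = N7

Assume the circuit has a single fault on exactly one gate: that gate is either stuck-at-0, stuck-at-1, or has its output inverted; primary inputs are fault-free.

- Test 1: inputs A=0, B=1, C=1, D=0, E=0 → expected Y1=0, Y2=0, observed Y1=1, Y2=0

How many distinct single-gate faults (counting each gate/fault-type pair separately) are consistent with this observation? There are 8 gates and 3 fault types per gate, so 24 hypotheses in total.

6

Fault-free: N0=0, N1=1, N2=1, N3=1, N4=0, N5=0, N6=1, N7=0 → Y1=0, Y2=0. Observed Y1=1, Y2=0.
  N0: none of the 3 fault types match ✗
  N1: stuck-at-0, inverted output ✓; others ✗
  N2: none of the 3 fault types match ✗
  N3: stuck-at-0, inverted output ✓; others ✗
  N4: stuck-at-1, inverted output ✓; others ✗
  N5: none of the 3 fault types match ✗
  N6: none of the 3 fault types match ✗
  N7: none of the 3 fault types match ✗
Consistent faults: {N1 stuck-at-0, N1 inverted output, N3 stuck-at-0, N3 inverted output, N4 stuck-at-1, N4 inverted output} — 6 in all.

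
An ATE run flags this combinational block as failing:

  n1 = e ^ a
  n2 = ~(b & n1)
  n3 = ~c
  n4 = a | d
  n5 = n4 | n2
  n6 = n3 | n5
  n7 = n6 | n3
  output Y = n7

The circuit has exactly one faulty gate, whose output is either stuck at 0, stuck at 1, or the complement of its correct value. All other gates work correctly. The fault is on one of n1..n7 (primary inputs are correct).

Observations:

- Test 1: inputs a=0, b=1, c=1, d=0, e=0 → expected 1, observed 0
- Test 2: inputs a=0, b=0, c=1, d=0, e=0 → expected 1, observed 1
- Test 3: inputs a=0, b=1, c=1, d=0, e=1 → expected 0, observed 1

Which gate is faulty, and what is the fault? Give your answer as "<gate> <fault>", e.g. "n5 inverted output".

Fault-free values for test 1 (a=0, b=1, c=1, d=0, e=0): n1=0, n2=1, n3=0, n4=0, n5=1, n6=1, n7=1, giving Y=1. Observed 0.
Test 1: faults giving observed 0 are {n1 stuck-at-1, n1 inverted output, n2 stuck-at-0, n2 inverted output, n5 stuck-at-0, n5 inverted output, n6 stuck-at-0, n6 inverted output, n7 stuck-at-0, n7 inverted output}.
Test 2 (a=0, b=0, c=1, d=0, e=0): fault-free n1=0, n2=1, n3=0, n4=0, n5=1, n6=1, n7=1 → 1; observed 1. Eliminates n2 stuck-at-0, n2 inverted output, n5 stuck-at-0, n5 inverted output, n6 stuck-at-0, n6 inverted output, n7 stuck-at-0, n7 inverted output.
Test 3 (a=0, b=1, c=1, d=0, e=1): fault-free n1=1, n2=0, n3=0, n4=0, n5=0, n6=0, n7=0 → 0; observed 1. Eliminates n1 stuck-at-1.
Only n1 inverted output is consistent with every test.

n1 inverted output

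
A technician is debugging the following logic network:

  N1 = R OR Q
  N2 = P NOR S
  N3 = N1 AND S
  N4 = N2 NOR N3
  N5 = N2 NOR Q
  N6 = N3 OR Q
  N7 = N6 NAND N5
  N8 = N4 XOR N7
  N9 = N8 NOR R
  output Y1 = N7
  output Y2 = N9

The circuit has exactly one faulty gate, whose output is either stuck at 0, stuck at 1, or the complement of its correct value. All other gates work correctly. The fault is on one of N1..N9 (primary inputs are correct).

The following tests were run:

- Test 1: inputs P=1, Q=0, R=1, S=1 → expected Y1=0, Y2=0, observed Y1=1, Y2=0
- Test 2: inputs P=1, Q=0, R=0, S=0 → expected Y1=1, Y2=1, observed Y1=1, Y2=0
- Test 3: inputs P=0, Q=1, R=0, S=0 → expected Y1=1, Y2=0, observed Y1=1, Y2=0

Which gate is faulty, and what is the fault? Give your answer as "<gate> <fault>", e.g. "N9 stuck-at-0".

Fault-free values for test 1 (P=1, Q=0, R=1, S=1): N1=1, N2=0, N3=1, N4=0, N5=1, N6=1, N7=0, N8=0, N9=0, giving Y1=0, Y2=0. Observed Y1=1, Y2=0.
Test 1: faults giving observed Y1=1, Y2=0 are {N1 stuck-at-0, N1 inverted output, N2 stuck-at-1, N2 inverted output, N3 stuck-at-0, N3 inverted output, N5 stuck-at-0, N5 inverted output, N6 stuck-at-0, N6 inverted output, N7 stuck-at-1, N7 inverted output}.
Test 2 (P=1, Q=0, R=0, S=0): fault-free N1=0, N2=0, N3=0, N4=1, N5=1, N6=0, N7=1, N8=0, N9=1 → Y1=1, Y2=1; observed Y1=1, Y2=0. Eliminates N1 stuck-at-0, N1 inverted output, N3 stuck-at-0, N3 inverted output, N5 stuck-at-0, N5 inverted output, N6 stuck-at-0, N6 inverted output, N7 stuck-at-1, N7 inverted output.
Test 3 (P=0, Q=1, R=0, S=0): fault-free N1=1, N2=1, N3=0, N4=0, N5=0, N6=1, N7=1, N8=1, N9=0 → Y1=1, Y2=0; observed Y1=1, Y2=0. Eliminates N2 inverted output.
Only N2 stuck-at-1 is consistent with every test.

N2 stuck-at-1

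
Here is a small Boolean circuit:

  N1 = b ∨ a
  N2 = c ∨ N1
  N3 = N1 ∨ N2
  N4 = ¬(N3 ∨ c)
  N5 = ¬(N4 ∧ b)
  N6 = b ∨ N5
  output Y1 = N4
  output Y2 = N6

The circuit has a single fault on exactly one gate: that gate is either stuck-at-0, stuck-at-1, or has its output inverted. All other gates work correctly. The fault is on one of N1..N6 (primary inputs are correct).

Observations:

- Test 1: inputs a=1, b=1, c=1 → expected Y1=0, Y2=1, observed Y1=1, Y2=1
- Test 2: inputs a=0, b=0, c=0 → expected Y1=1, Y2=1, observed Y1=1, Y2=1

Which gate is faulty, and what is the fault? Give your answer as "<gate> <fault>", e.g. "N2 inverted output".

N4 stuck-at-1

Fault-free values for test 1 (a=1, b=1, c=1): N1=1, N2=1, N3=1, N4=0, N5=1, N6=1, giving Y1=0, Y2=1. Observed Y1=1, Y2=1.
Test 1: faults giving observed Y1=1, Y2=1 are {N4 stuck-at-1, N4 inverted output}.
Test 2 (a=0, b=0, c=0): fault-free N1=0, N2=0, N3=0, N4=1, N5=1, N6=1 → Y1=1, Y2=1; observed Y1=1, Y2=1. Eliminates N4 inverted output.
Only N4 stuck-at-1 is consistent with every test.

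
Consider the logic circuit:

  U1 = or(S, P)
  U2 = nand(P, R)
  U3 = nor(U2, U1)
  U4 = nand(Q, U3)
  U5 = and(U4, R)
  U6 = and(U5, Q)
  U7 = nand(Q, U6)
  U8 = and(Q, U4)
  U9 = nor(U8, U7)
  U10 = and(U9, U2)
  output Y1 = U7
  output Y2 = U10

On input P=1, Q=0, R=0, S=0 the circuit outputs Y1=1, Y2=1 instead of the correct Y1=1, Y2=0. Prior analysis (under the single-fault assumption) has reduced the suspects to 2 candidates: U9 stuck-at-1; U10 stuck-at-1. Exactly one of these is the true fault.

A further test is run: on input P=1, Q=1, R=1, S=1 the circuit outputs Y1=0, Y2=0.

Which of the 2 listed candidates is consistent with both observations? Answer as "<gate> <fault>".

Evaluate each candidate on input P=1, Q=1, R=1, S=1:
  U9 stuck-at-1: U1=1, U2=0, U3=0, U4=1, U5=1, U6=1, U7=0, U8=1, U9=1 [stuck-at-1], U10=0 → Y1=0, Y2=0 — matches
  U10 stuck-at-1: U1=1, U2=0, U3=0, U4=1, U5=1, U6=1, U7=0, U8=1, U9=0, U10=1 [stuck-at-1] → Y1=0, Y2=1 — eliminated
Only U9 stuck-at-1 reproduces the observed Y1=0, Y2=0.

U9 stuck-at-1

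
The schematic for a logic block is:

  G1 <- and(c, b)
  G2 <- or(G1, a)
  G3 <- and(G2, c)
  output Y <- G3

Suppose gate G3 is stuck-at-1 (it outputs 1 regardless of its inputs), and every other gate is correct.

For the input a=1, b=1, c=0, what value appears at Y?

Propagate with G3 forced: G1=0, G2=1, G3=1 [stuck-at-1].
So Y = 1. (Without the fault it would be 0.)

1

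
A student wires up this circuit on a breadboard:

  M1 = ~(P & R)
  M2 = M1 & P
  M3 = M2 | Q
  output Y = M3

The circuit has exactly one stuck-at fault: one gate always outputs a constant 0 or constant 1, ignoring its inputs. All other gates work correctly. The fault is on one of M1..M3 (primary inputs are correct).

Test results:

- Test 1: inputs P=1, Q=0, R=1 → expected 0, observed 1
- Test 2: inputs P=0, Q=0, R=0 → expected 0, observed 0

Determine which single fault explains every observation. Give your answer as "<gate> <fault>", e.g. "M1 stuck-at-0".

Fault-free values for test 1 (P=1, Q=0, R=1): M1=0, M2=0, M3=0, giving Y=0. Observed 1.
Test 1: faults giving observed 1 are {M1 stuck-at-1, M2 stuck-at-1, M3 stuck-at-1}.
Test 2 (P=0, Q=0, R=0): fault-free M1=1, M2=0, M3=0 → 0; observed 0. Eliminates M2 stuck-at-1, M3 stuck-at-1.
Only M1 stuck-at-1 is consistent with every test.

M1 stuck-at-1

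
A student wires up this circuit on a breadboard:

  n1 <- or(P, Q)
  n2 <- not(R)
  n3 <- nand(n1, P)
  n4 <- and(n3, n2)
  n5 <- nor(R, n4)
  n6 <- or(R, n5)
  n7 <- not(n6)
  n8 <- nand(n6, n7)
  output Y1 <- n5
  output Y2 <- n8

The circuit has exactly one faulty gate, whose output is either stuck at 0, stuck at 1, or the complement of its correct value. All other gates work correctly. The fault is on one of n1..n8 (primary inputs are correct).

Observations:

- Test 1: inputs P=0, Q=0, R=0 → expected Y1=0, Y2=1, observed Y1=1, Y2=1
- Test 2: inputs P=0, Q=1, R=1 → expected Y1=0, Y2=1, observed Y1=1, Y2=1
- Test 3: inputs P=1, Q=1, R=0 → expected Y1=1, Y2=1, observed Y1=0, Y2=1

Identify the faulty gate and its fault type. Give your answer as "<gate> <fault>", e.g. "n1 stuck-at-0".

n5 inverted output

Fault-free values for test 1 (P=0, Q=0, R=0): n1=0, n2=1, n3=1, n4=1, n5=0, n6=0, n7=1, n8=1, giving Y1=0, Y2=1. Observed Y1=1, Y2=1.
Test 1: faults giving observed Y1=1, Y2=1 are {n2 stuck-at-0, n2 inverted output, n3 stuck-at-0, n3 inverted output, n4 stuck-at-0, n4 inverted output, n5 stuck-at-1, n5 inverted output}.
Test 2 (P=0, Q=1, R=1): fault-free n1=1, n2=0, n3=1, n4=0, n5=0, n6=1, n7=0, n8=1 → Y1=0, Y2=1; observed Y1=1, Y2=1. Eliminates n2 stuck-at-0, n2 inverted output, n3 stuck-at-0, n3 inverted output, n4 stuck-at-0, n4 inverted output.
Test 3 (P=1, Q=1, R=0): fault-free n1=1, n2=1, n3=0, n4=0, n5=1, n6=1, n7=0, n8=1 → Y1=1, Y2=1; observed Y1=0, Y2=1. Eliminates n5 stuck-at-1.
Only n5 inverted output is consistent with every test.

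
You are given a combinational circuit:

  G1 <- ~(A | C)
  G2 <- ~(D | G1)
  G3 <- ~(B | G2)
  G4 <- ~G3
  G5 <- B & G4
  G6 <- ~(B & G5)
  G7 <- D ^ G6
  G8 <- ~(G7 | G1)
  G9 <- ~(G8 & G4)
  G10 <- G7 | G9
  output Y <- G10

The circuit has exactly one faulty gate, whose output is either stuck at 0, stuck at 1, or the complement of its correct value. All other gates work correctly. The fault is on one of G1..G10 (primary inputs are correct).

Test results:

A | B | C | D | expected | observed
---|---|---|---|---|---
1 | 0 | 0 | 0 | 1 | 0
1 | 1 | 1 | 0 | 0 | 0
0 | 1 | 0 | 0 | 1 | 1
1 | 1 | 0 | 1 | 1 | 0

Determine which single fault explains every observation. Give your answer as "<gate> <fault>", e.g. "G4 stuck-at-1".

Fault-free values for test 1 (A=1, B=0, C=0, D=0): G1=0, G2=1, G3=0, G4=1, G5=0, G6=1, G7=1, G8=0, G9=1, G10=1, giving Y=1. Observed 0.
Test 1: faults giving observed 0 are {G6 stuck-at-0, G6 inverted output, G7 stuck-at-0, G7 inverted output, G10 stuck-at-0, G10 inverted output}.
Test 2 (A=1, B=1, C=1, D=0): fault-free G1=0, G2=1, G3=0, G4=1, G5=1, G6=0, G7=0, G8=1, G9=0, G10=0 → 0; observed 0. Eliminates G6 inverted output, G7 inverted output, G10 inverted output.
Test 3 (A=0, B=1, C=0, D=0): fault-free G1=1, G2=0, G3=0, G4=1, G5=1, G6=0, G7=0, G8=0, G9=1, G10=1 → 1; observed 1. Eliminates G10 stuck-at-0.
Test 4 (A=1, B=1, C=0, D=1): fault-free G1=0, G2=0, G3=0, G4=1, G5=1, G6=0, G7=1, G8=0, G9=1, G10=1 → 1; observed 0. Eliminates G6 stuck-at-0.
Only G7 stuck-at-0 is consistent with every test.

G7 stuck-at-0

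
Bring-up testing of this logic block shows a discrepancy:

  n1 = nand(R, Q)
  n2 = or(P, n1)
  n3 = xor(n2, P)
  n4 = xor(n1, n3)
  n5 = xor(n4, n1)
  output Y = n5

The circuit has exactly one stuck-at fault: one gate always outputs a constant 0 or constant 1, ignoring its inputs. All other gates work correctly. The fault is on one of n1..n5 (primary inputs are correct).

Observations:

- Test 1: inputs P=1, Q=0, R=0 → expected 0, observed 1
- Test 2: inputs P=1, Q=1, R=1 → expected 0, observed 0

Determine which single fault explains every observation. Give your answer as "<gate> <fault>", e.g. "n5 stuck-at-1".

n4 stuck-at-0

Fault-free values for test 1 (P=1, Q=0, R=0): n1=1, n2=1, n3=0, n4=1, n5=0, giving Y=0. Observed 1.
Test 1: faults giving observed 1 are {n2 stuck-at-0, n3 stuck-at-1, n4 stuck-at-0, n5 stuck-at-1}.
Test 2 (P=1, Q=1, R=1): fault-free n1=0, n2=1, n3=0, n4=0, n5=0 → 0; observed 0. Eliminates n2 stuck-at-0, n3 stuck-at-1, n5 stuck-at-1.
Only n4 stuck-at-0 is consistent with every test.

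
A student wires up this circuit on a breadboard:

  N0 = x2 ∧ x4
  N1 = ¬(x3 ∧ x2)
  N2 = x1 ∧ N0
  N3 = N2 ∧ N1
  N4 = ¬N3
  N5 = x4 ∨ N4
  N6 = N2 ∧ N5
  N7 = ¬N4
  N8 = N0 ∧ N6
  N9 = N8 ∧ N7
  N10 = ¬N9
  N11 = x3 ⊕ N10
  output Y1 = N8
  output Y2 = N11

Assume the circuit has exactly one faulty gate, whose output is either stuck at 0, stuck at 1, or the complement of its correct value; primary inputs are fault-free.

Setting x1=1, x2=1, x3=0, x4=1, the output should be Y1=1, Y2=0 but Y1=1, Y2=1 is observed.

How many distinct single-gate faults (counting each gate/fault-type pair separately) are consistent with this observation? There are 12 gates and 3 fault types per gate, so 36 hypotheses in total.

Fault-free: N0=1, N1=1, N2=1, N3=1, N4=0, N5=1, N6=1, N7=1, N8=1, N9=1, N10=0, N11=0 → Y1=1, Y2=0. Observed Y1=1, Y2=1.
  N0: none of the 3 fault types match ✗
  N1: stuck-at-0, inverted output ✓; others ✗
  N2: none of the 3 fault types match ✗
  N3: stuck-at-0, inverted output ✓; others ✗
  N4: stuck-at-1, inverted output ✓; others ✗
  N5: none of the 3 fault types match ✗
  N6: none of the 3 fault types match ✗
  N7: stuck-at-0, inverted output ✓; others ✗
  N8: none of the 3 fault types match ✗
  N9: stuck-at-0, inverted output ✓; others ✗
  N10: stuck-at-1, inverted output ✓; others ✗
  N11: stuck-at-1, inverted output ✓; others ✗
Consistent faults: {N1 stuck-at-0, N1 inverted output, N3 stuck-at-0, N3 inverted output, N4 stuck-at-1, N4 inverted output, N7 stuck-at-0, N7 inverted output, N9 stuck-at-0, N9 inverted output, N10 stuck-at-1, N10 inverted output, N11 stuck-at-1, N11 inverted output} — 14 in all.

14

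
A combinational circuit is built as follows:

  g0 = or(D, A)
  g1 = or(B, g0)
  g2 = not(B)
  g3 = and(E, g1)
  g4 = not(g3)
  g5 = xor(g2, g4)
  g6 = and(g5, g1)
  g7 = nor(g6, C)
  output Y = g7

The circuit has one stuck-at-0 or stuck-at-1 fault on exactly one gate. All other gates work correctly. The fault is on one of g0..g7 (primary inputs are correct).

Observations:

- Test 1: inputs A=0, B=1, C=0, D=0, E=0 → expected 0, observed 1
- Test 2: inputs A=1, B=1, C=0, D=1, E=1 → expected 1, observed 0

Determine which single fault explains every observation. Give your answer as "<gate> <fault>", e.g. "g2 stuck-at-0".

g2 stuck-at-1

Fault-free values for test 1 (A=0, B=1, C=0, D=0, E=0): g0=0, g1=1, g2=0, g3=0, g4=1, g5=1, g6=1, g7=0, giving Y=0. Observed 1.
Test 1: faults giving observed 1 are {g1 stuck-at-0, g2 stuck-at-1, g3 stuck-at-1, g4 stuck-at-0, g5 stuck-at-0, g6 stuck-at-0, g7 stuck-at-1}.
Test 2 (A=1, B=1, C=0, D=1, E=1): fault-free g0=1, g1=1, g2=0, g3=1, g4=0, g5=0, g6=0, g7=1 → 1; observed 0. Eliminates g1 stuck-at-0, g3 stuck-at-1, g4 stuck-at-0, g5 stuck-at-0, g6 stuck-at-0, g7 stuck-at-1.
Only g2 stuck-at-1 is consistent with every test.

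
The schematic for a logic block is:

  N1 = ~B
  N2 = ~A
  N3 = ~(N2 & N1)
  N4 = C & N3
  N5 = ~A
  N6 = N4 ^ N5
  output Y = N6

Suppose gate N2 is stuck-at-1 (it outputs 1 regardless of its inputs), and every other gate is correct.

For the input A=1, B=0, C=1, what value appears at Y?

0

Propagate with N2 forced: N1=1, N2=1 [stuck-at-1], N3=0, N4=0, N5=0, N6=0.
So Y = 0. (Without the fault it would be 1.)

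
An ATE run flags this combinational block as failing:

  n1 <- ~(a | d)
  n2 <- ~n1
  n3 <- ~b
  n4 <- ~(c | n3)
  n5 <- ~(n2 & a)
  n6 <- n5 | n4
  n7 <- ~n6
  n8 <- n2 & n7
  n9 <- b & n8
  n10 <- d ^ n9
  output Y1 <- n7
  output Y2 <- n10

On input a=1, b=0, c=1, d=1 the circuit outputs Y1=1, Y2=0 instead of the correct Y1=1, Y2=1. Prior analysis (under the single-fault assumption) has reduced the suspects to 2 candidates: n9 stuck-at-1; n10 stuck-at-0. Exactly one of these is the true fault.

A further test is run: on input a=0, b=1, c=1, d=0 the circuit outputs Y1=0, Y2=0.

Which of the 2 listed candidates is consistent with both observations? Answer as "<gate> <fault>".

Evaluate each candidate on input a=0, b=1, c=1, d=0:
  n9 stuck-at-1: n1=1, n2=0, n3=0, n4=0, n5=1, n6=1, n7=0, n8=0, n9=1 [stuck-at-1], n10=1 → Y1=0, Y2=1 — eliminated
  n10 stuck-at-0: n1=1, n2=0, n3=0, n4=0, n5=1, n6=1, n7=0, n8=0, n9=0, n10=0 [stuck-at-0] → Y1=0, Y2=0 — matches
Only n10 stuck-at-0 reproduces the observed Y1=0, Y2=0.

n10 stuck-at-0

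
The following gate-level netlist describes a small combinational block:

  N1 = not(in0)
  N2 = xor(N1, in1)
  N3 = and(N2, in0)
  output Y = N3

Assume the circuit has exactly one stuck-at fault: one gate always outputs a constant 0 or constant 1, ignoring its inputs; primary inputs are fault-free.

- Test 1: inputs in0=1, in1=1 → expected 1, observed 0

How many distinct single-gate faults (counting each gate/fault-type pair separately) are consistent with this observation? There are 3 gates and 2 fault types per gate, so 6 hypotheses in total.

Fault-free: N1=0, N2=1, N3=1 → 1. Observed 0.
  N1 stuck-at-0: output 1 ✗
  N1 stuck-at-1: output 0 ✓
  N2 stuck-at-0: output 0 ✓
  N2 stuck-at-1: output 1 ✗
  N3 stuck-at-0: output 0 ✓
  N3 stuck-at-1: output 1 ✗
Consistent faults: {N1 stuck-at-1, N2 stuck-at-0, N3 stuck-at-0} — 3 in all.

3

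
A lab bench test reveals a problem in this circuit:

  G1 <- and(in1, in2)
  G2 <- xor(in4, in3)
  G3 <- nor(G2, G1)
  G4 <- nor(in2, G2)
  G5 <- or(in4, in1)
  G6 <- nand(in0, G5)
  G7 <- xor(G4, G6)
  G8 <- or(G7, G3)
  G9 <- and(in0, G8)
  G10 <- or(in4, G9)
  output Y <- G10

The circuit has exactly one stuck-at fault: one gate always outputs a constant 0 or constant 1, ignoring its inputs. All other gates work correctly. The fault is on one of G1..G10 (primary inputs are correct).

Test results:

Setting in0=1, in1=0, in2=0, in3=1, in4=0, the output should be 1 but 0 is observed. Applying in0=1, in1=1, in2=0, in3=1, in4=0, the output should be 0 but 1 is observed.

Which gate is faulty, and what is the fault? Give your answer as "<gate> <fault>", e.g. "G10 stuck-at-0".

Fault-free values for test 1 (in0=1, in1=0, in2=0, in3=1, in4=0): G1=0, G2=1, G3=0, G4=0, G5=0, G6=1, G7=1, G8=1, G9=1, G10=1, giving Y=1. Observed 0.
Test 1: faults giving observed 0 are {G4 stuck-at-1, G5 stuck-at-1, G6 stuck-at-0, G7 stuck-at-0, G8 stuck-at-0, G9 stuck-at-0, G10 stuck-at-0}.
Test 2 (in0=1, in1=1, in2=0, in3=1, in4=0): fault-free G1=0, G2=1, G3=0, G4=0, G5=1, G6=0, G7=0, G8=0, G9=0, G10=0 → 0; observed 1. Eliminates G5 stuck-at-1, G6 stuck-at-0, G7 stuck-at-0, G8 stuck-at-0, G9 stuck-at-0, G10 stuck-at-0.
Only G4 stuck-at-1 is consistent with every test.

G4 stuck-at-1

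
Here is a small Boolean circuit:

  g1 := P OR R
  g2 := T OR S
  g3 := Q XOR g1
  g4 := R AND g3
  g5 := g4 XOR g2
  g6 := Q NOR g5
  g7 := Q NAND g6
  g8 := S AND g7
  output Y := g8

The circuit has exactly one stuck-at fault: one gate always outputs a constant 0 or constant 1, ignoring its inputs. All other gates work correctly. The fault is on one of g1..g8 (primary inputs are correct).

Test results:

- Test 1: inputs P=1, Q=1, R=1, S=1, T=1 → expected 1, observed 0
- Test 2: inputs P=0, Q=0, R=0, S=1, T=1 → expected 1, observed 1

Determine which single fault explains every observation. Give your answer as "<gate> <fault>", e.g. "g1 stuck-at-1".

g6 stuck-at-1

Fault-free values for test 1 (P=1, Q=1, R=1, S=1, T=1): g1=1, g2=1, g3=0, g4=0, g5=1, g6=0, g7=1, g8=1, giving Y=1. Observed 0.
Test 1: faults giving observed 0 are {g6 stuck-at-1, g7 stuck-at-0, g8 stuck-at-0}.
Test 2 (P=0, Q=0, R=0, S=1, T=1): fault-free g1=0, g2=1, g3=0, g4=0, g5=1, g6=0, g7=1, g8=1 → 1; observed 1. Eliminates g7 stuck-at-0, g8 stuck-at-0.
Only g6 stuck-at-1 is consistent with every test.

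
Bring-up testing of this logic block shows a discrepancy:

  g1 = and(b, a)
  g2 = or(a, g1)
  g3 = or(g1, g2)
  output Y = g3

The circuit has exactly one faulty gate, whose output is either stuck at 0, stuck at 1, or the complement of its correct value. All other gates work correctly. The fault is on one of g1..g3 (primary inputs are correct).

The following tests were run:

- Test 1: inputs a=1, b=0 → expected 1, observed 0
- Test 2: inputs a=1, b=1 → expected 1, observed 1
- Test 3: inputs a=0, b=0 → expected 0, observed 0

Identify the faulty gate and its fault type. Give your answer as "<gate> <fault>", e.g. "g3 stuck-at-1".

g2 stuck-at-0

Fault-free values for test 1 (a=1, b=0): g1=0, g2=1, g3=1, giving Y=1. Observed 0.
Test 1: faults giving observed 0 are {g2 stuck-at-0, g2 inverted output, g3 stuck-at-0, g3 inverted output}.
Test 2 (a=1, b=1): fault-free g1=1, g2=1, g3=1 → 1; observed 1. Eliminates g3 stuck-at-0, g3 inverted output.
Test 3 (a=0, b=0): fault-free g1=0, g2=0, g3=0 → 0; observed 0. Eliminates g2 inverted output.
Only g2 stuck-at-0 is consistent with every test.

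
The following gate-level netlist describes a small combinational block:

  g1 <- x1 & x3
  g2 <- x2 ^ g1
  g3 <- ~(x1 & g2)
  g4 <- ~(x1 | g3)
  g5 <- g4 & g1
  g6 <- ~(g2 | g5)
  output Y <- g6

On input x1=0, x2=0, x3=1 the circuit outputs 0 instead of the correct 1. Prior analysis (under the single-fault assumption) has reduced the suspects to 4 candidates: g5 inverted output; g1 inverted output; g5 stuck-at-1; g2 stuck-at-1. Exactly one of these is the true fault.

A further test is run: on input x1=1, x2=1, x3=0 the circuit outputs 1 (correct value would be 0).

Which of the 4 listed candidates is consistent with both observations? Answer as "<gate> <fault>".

Evaluate each candidate on input x1=1, x2=1, x3=0:
  g5 inverted output: g1=0, g2=1, g3=0, g4=0, g5=1 [inverted output], g6=0 → 0 — eliminated
  g1 inverted output: g1=1 [inverted output], g2=0, g3=1, g4=0, g5=0, g6=1 → 1 — matches
  g5 stuck-at-1: g1=0, g2=1, g3=0, g4=0, g5=1 [stuck-at-1], g6=0 → 0 — eliminated
  g2 stuck-at-1: g1=0, g2=1 [stuck-at-1], g3=0, g4=0, g5=0, g6=0 → 0 — eliminated
Only g1 inverted output reproduces the observed 1.

g1 inverted output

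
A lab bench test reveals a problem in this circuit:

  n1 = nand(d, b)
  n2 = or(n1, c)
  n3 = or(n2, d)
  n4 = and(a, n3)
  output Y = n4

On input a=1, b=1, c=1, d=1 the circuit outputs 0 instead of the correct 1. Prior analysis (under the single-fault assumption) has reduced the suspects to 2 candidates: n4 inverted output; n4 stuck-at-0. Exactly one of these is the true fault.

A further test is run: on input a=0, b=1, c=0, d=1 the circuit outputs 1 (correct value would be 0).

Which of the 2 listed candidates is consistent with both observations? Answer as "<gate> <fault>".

n4 inverted output

Evaluate each candidate on input a=0, b=1, c=0, d=1:
  n4 inverted output: n1=0, n2=0, n3=1, n4=1 [inverted output] → 1 — matches
  n4 stuck-at-0: n1=0, n2=0, n3=1, n4=0 [stuck-at-0] → 0 — eliminated
Only n4 inverted output reproduces the observed 1.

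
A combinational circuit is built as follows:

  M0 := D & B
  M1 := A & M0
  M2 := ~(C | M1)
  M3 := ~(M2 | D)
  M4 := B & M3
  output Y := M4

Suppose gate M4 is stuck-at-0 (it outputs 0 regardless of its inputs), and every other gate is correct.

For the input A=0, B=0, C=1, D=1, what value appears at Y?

Propagate with M4 forced: M0=0, M1=0, M2=0, M3=0, M4=0 [stuck-at-0].
So Y = 0. (Same as the fault-free value — the fault is masked on this input.)

0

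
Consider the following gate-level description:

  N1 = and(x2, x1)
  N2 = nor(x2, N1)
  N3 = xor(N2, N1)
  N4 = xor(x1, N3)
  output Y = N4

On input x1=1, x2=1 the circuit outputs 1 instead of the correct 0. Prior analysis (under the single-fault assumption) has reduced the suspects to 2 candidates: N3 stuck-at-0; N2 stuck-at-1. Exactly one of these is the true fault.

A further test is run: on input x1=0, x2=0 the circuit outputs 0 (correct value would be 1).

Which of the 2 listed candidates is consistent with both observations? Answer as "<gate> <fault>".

Evaluate each candidate on input x1=0, x2=0:
  N3 stuck-at-0: N1=0, N2=1, N3=0 [stuck-at-0], N4=0 → 0 — matches
  N2 stuck-at-1: N1=0, N2=1 [stuck-at-1], N3=1, N4=1 → 1 — eliminated
Only N3 stuck-at-0 reproduces the observed 0.

N3 stuck-at-0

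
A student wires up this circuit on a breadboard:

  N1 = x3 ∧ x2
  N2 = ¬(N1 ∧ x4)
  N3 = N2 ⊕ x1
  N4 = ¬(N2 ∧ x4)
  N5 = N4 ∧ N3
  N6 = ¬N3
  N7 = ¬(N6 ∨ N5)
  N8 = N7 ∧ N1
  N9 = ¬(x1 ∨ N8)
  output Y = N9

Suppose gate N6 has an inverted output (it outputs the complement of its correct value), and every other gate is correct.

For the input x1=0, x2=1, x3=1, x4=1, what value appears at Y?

0

Propagate with N6 forced: N1=1, N2=0, N3=0, N4=1, N5=0, N6=0 [inverted output], N7=1, N8=1, N9=0.
So Y = 0. (Without the fault it would be 1.)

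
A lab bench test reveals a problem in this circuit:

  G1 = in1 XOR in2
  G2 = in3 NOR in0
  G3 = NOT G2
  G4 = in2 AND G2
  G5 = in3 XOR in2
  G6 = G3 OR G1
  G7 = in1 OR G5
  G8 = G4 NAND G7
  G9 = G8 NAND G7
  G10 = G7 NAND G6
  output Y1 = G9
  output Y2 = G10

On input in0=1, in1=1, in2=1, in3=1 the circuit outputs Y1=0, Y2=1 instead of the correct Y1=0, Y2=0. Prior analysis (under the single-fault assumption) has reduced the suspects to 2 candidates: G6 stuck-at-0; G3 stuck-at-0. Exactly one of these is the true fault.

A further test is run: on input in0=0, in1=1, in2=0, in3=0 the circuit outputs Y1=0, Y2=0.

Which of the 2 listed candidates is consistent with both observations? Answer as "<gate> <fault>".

G3 stuck-at-0

Evaluate each candidate on input in0=0, in1=1, in2=0, in3=0:
  G6 stuck-at-0: G1=1, G2=1, G3=0, G4=0, G5=0, G6=0 [stuck-at-0], G7=1, G8=1, G9=0, G10=1 → Y1=0, Y2=1 — eliminated
  G3 stuck-at-0: G1=1, G2=1, G3=0 [stuck-at-0], G4=0, G5=0, G6=1, G7=1, G8=1, G9=0, G10=0 → Y1=0, Y2=0 — matches
Only G3 stuck-at-0 reproduces the observed Y1=0, Y2=0.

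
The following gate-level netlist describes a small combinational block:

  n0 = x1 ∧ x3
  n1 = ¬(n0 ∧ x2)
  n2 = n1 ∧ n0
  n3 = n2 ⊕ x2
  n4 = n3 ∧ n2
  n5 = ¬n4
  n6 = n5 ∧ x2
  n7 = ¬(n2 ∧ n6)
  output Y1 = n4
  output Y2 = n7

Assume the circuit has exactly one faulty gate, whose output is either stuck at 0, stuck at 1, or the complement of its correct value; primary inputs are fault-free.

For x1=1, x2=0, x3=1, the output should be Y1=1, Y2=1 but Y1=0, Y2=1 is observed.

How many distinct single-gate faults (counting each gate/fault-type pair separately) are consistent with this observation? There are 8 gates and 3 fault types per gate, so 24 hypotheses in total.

10

Fault-free: n0=1, n1=1, n2=1, n3=1, n4=1, n5=0, n6=0, n7=1 → Y1=1, Y2=1. Observed Y1=0, Y2=1.
  n0: stuck-at-0, inverted output ✓; others ✗
  n1: stuck-at-0, inverted output ✓; others ✗
  n2: stuck-at-0, inverted output ✓; others ✗
  n3: stuck-at-0, inverted output ✓; others ✗
  n4: stuck-at-0, inverted output ✓; others ✗
  n5: none of the 3 fault types match ✗
  n6: none of the 3 fault types match ✗
  n7: none of the 3 fault types match ✗
Consistent faults: {n0 stuck-at-0, n0 inverted output, n1 stuck-at-0, n1 inverted output, n2 stuck-at-0, n2 inverted output, n3 stuck-at-0, n3 inverted output, n4 stuck-at-0, n4 inverted output} — 10 in all.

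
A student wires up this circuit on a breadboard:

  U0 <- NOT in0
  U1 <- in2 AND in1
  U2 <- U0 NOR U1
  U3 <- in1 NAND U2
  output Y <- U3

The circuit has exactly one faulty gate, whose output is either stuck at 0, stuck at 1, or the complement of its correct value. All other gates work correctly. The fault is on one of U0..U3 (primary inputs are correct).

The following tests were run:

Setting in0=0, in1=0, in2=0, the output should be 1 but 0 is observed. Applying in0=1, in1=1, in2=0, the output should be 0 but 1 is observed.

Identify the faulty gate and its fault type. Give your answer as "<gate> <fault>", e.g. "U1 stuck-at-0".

Fault-free values for test 1 (in0=0, in1=0, in2=0): U0=1, U1=0, U2=0, U3=1, giving Y=1. Observed 0.
Test 1: faults giving observed 0 are {U3 stuck-at-0, U3 inverted output}.
Test 2 (in0=1, in1=1, in2=0): fault-free U0=0, U1=0, U2=1, U3=0 → 0; observed 1. Eliminates U3 stuck-at-0.
Only U3 inverted output is consistent with every test.

U3 inverted output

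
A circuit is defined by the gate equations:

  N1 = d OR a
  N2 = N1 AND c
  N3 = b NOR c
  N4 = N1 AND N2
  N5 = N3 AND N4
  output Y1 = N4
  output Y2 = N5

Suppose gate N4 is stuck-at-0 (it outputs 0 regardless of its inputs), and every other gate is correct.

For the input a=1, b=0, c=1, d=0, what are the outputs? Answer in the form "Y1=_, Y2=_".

Y1=0, Y2=0

Propagate with N4 forced: N1=1, N2=1, N3=0, N4=0 [stuck-at-0], N5=0.
So the outputs are Y1=0, Y2=0. (Without the fault they would be Y1=1, Y2=0.)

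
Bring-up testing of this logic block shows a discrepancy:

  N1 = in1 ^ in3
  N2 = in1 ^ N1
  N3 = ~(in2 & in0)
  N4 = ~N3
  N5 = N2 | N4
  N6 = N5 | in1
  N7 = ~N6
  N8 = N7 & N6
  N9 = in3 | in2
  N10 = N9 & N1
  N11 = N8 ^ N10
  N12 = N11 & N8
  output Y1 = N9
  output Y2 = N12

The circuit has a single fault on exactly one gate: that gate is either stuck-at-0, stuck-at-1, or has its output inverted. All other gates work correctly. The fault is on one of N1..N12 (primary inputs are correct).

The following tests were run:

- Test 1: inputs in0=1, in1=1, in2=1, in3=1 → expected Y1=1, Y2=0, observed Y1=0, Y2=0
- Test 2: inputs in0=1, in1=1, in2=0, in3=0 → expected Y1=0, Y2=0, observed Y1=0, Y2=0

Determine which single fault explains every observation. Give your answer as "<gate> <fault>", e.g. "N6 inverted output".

Fault-free values for test 1 (in0=1, in1=1, in2=1, in3=1): N1=0, N2=1, N3=0, N4=1, N5=1, N6=1, N7=0, N8=0, N9=1, N10=0, N11=0, N12=0, giving Y1=1, Y2=0. Observed Y1=0, Y2=0.
Test 1: faults giving observed Y1=0, Y2=0 are {N9 stuck-at-0, N9 inverted output}.
Test 2 (in0=1, in1=1, in2=0, in3=0): fault-free N1=1, N2=0, N3=1, N4=0, N5=0, N6=1, N7=0, N8=0, N9=0, N10=0, N11=0, N12=0 → Y1=0, Y2=0; observed Y1=0, Y2=0. Eliminates N9 inverted output.
Only N9 stuck-at-0 is consistent with every test.

N9 stuck-at-0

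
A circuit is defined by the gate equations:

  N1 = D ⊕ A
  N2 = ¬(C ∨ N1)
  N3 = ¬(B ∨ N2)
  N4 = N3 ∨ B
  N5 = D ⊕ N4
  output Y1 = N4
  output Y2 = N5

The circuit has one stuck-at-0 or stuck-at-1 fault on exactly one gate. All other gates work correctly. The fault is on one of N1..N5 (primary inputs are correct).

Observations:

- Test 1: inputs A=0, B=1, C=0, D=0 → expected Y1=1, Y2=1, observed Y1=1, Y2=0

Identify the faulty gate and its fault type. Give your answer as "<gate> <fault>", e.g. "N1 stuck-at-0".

N5 stuck-at-0

Fault-free values for test 1 (A=0, B=1, C=0, D=0): N1=0, N2=1, N3=0, N4=1, N5=1, giving Y1=1, Y2=1. Observed Y1=1, Y2=0.
Test 1: faults giving observed Y1=1, Y2=0 are {N5 stuck-at-0}.
Only N5 stuck-at-0 is consistent with every test.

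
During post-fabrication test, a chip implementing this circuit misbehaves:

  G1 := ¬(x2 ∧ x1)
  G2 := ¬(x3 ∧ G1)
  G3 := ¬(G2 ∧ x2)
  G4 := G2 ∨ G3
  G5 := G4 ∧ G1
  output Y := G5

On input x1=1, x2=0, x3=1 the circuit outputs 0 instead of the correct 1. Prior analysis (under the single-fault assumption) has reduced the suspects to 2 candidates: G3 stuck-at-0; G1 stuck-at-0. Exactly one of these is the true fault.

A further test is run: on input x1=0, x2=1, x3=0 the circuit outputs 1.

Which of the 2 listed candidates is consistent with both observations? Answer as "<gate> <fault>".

G3 stuck-at-0

Evaluate each candidate on input x1=0, x2=1, x3=0:
  G3 stuck-at-0: G1=1, G2=1, G3=0 [stuck-at-0], G4=1, G5=1 → 1 — matches
  G1 stuck-at-0: G1=0 [stuck-at-0], G2=1, G3=0, G4=1, G5=0 → 0 — eliminated
Only G3 stuck-at-0 reproduces the observed 1.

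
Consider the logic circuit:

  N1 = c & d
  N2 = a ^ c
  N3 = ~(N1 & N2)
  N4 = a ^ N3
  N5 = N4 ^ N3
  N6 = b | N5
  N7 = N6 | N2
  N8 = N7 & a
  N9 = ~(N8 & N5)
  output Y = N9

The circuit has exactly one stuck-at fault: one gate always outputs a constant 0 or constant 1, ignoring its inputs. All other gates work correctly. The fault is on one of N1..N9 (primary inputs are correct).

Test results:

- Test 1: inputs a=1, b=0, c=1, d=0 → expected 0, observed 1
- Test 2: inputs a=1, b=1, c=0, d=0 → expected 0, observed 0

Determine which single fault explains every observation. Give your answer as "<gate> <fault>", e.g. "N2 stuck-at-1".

Fault-free values for test 1 (a=1, b=0, c=1, d=0): N1=0, N2=0, N3=1, N4=0, N5=1, N6=1, N7=1, N8=1, N9=0, giving Y=0. Observed 1.
Test 1: faults giving observed 1 are {N4 stuck-at-1, N5 stuck-at-0, N6 stuck-at-0, N7 stuck-at-0, N8 stuck-at-0, N9 stuck-at-1}.
Test 2 (a=1, b=1, c=0, d=0): fault-free N1=0, N2=1, N3=1, N4=0, N5=1, N6=1, N7=1, N8=1, N9=0 → 0; observed 0. Eliminates N4 stuck-at-1, N5 stuck-at-0, N7 stuck-at-0, N8 stuck-at-0, N9 stuck-at-1.
Only N6 stuck-at-0 is consistent with every test.

N6 stuck-at-0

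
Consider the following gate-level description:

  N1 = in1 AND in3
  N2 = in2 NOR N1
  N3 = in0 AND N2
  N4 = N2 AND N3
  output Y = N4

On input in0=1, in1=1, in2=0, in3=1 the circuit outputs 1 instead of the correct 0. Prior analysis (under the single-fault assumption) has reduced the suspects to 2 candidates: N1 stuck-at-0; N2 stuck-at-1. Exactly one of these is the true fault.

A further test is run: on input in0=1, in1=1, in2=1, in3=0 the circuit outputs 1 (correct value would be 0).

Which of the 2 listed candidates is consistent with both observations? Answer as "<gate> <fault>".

Evaluate each candidate on input in0=1, in1=1, in2=1, in3=0:
  N1 stuck-at-0: N1=0 [stuck-at-0], N2=0, N3=0, N4=0 → 0 — eliminated
  N2 stuck-at-1: N1=0, N2=1 [stuck-at-1], N3=1, N4=1 → 1 — matches
Only N2 stuck-at-1 reproduces the observed 1.

N2 stuck-at-1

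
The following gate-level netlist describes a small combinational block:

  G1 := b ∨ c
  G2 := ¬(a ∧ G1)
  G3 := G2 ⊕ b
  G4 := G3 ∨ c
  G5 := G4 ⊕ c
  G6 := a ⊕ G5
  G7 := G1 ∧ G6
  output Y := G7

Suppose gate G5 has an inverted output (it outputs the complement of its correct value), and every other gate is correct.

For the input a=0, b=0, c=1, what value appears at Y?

1

Propagate with G5 forced: G1=1, G2=1, G3=1, G4=1, G5=1 [inverted output], G6=1, G7=1.
So Y = 1. (Without the fault it would be 0.)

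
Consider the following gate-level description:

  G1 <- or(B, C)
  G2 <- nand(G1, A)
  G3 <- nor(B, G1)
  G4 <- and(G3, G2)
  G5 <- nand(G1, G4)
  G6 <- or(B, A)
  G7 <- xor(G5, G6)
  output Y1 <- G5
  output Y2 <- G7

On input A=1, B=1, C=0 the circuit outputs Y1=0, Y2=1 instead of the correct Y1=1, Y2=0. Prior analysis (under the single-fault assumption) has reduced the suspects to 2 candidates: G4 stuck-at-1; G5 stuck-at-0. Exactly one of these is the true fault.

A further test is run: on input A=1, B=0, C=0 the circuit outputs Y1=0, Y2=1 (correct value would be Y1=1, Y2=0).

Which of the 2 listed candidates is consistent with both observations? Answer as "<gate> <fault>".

Evaluate each candidate on input A=1, B=0, C=0:
  G4 stuck-at-1: G1=0, G2=1, G3=1, G4=1 [stuck-at-1], G5=1, G6=1, G7=0 → Y1=1, Y2=0 — eliminated
  G5 stuck-at-0: G1=0, G2=1, G3=1, G4=1, G5=0 [stuck-at-0], G6=1, G7=1 → Y1=0, Y2=1 — matches
Only G5 stuck-at-0 reproduces the observed Y1=0, Y2=1.

G5 stuck-at-0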